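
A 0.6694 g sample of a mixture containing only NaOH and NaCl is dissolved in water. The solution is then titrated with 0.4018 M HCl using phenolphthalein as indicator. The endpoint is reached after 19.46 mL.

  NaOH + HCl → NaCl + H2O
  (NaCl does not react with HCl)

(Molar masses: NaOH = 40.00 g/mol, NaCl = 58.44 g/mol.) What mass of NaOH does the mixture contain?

n(HCl) = 0.01946 × 0.4018 = 7.819 × 10^-3 mol
Let x = n(NaOH), y = n(NaCl).
Titrant: 1x = 7.819 × 10^-3;  mass: 40.00x + 58.44y = 0.6694
Solving, x = 7.819 × 10^-3 mol, y = 6.103 × 10^-3 mol
mass of NaOH = 7.819 × 10^-3 × 40.00 = 0.3128 g

0.3128 g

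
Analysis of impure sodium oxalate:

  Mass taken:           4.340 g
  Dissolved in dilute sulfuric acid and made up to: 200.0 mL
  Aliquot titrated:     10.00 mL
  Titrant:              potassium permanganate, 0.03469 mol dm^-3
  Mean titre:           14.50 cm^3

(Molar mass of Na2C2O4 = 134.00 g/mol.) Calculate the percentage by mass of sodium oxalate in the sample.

2 MnO4^- + 5 C2O4^2- + 16 H^+ → 2 Mn^2+ + 10 CO2 + 8 H2O
n(KMnO4) per titration = 0.01450 × 0.03469 = 5.030 × 10^-4 mol
From the 5:2 ratio, n(Na2C2O4) in each aliquot = 5/2 × 5.030 × 10^-4 = 1.258 × 10^-3 mol
n(Na2C2O4) in the whole flask = 1.258 × 10^-3 × 200.0/10.00 = 0.02515 mol
mass of Na2C2O4 = 0.02515 × 134.00 = 3.370 g
% Na2C2O4 = 3.370 / 4.340 × 100 = 77.65 %

77.65 %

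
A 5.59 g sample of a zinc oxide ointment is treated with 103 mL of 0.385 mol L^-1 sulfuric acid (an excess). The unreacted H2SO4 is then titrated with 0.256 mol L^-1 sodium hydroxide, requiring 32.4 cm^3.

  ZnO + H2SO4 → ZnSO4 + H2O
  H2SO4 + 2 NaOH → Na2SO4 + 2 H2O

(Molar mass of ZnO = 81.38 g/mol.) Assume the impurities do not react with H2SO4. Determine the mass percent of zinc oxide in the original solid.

n(H2SO4) added = 0.103 × 0.385 = 0.0397 mol
n(NaOH) used in back-titration = 0.0324 × 0.256 = 8.29 × 10^-3 mol
From the 1:2 ratio, n(H2SO4) left over = 1/2 × 8.29 × 10^-3 = 4.15 × 10^-3 mol
n(H2SO4) consumed by analyte = 0.0397 − 4.15 × 10^-3 = 0.0355 mol
n(ZnO) = 0.0355 mol (1:1 ratio)
mass of ZnO = 0.0355 × 81.38 = 2.89 g
% ZnO = 2.89 / 5.59 × 100 = 51.7 %

51.7 %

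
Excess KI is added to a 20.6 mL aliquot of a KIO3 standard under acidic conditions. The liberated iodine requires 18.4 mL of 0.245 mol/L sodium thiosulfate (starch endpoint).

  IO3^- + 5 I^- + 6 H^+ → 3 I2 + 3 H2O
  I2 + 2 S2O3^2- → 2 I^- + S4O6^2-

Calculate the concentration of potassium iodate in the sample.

n(S2O3^2-) = 0.0184 × 0.245 = 4.51 × 10^-3 mol
n(I2) = n(S2O3^2-)/2 = 2.25 × 10^-3 mol
From the 1:3 ratio, n(IO3^-) in the aliquot = 1/3 × 2.25 × 10^-3 = 7.51 × 10^-4 mol
[IO3^-] = 7.51 × 10^-4 / 0.0206 = 0.0365 mol/L

0.0365 mol/L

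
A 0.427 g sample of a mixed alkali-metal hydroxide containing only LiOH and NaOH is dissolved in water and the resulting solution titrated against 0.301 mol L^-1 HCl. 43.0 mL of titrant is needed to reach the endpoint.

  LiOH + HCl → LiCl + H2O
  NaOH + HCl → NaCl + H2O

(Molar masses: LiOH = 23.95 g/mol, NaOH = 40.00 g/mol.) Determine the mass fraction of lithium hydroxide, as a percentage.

31.7 %

n(HCl) = 0.0430 × 0.301 = 0.0129 mol
Let x = n(LiOH), y = n(NaOH).
Titrant: 1x + 1y = 0.0129;  mass: 23.95x + 40.00y = 0.427
Solving, x = 5.65 × 10^-3 mol, y = 7.29 × 10^-3 mol
mass of LiOH = 5.65 × 10^-3 × 23.95 = 0.135 g
% LiOH = 0.135 / 0.427 × 100 = 31.7 %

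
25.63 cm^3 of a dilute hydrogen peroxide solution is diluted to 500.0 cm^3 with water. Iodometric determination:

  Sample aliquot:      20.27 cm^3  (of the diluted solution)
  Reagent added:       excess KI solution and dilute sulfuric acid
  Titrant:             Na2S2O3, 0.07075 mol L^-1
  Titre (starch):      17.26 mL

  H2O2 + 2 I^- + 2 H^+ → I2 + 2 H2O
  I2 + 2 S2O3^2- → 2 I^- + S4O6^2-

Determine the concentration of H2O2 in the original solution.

n(S2O3^2-) = 0.01726 × 0.07075 = 1.221 × 10^-3 mol
n(I2) = n(S2O3^2-)/2 = 6.106 × 10^-4 mol
n(H2O2) in the aliquot = 6.106 × 10^-4 mol (1:1 ratio)
[H2O2]_dilute = 6.106 × 10^-4 / 0.02027 = 0.03012 mol/L
[H2O2]_original = 0.03012 × 500.0/25.63 = 0.5876 mol/L

0.5876 mol/L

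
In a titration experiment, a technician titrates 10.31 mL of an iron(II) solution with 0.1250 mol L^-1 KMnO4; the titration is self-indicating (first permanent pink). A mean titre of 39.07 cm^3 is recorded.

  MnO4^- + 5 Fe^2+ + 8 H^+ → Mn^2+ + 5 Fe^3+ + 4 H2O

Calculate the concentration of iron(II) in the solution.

n(KMnO4) = 0.03907 L × 0.1250 mol/L = 4.884 × 10^-3 mol
From the 5:1 mole ratio, n(Fe2+) = 5/1 × 4.884 × 10^-3 = 0.02442 mol
[Fe2+] = 0.02442 mol / 0.01031 L = 2.368 mol/L

2.368 mol/L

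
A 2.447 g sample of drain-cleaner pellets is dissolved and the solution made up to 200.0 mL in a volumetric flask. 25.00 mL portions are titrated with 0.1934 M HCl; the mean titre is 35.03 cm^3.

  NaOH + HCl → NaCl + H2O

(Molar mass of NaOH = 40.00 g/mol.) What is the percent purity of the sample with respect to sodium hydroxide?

n(HCl) per titration = 0.03503 × 0.1934 = 6.775 × 10^-3 mol
n(NaOH) in each aliquot = 6.775 × 10^-3 mol (1:1 ratio)
n(NaOH) in the whole flask = 6.775 × 10^-3 × 200.0/25.00 = 0.05420 mol
mass of NaOH = 0.05420 × 40.00 = 2.168 g
% NaOH = 2.168 / 2.447 × 100 = 88.60 %

88.60 %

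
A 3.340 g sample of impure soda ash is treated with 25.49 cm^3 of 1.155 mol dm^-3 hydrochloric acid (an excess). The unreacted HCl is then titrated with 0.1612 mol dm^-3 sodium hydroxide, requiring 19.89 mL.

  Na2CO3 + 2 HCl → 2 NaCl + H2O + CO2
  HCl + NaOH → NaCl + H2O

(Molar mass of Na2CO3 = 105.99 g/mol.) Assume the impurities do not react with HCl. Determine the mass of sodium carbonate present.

n(HCl) added = 0.02549 × 1.155 = 0.02944 mol
n(NaOH) used in back-titration = 0.01989 × 0.1612 = 3.206 × 10^-3 mol
n(HCl) left over = 3.206 × 10^-3 mol (1:1 ratio)
n(HCl) consumed by analyte = 0.02944 − 3.206 × 10^-3 = 0.02623 mol
From the 1:2 ratio, n(Na2CO3) = 1/2 × 0.02623 = 0.01312 mol
mass of Na2CO3 = 0.01312 × 105.99 = 1.390 g

1.390 g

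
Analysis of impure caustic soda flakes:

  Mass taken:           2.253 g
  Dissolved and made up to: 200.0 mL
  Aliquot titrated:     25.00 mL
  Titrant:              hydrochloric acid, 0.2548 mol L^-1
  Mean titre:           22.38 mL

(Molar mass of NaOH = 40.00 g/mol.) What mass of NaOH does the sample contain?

1.825 g

NaOH + HCl → NaCl + H2O
n(HCl) per titration = 0.02238 × 0.2548 = 5.702 × 10^-3 mol
n(NaOH) in each aliquot = 5.702 × 10^-3 mol (1:1 ratio)
n(NaOH) in the whole flask = 5.702 × 10^-3 × 200.0/25.00 = 0.04562 mol
mass of NaOH = 0.04562 × 40.00 = 1.825 g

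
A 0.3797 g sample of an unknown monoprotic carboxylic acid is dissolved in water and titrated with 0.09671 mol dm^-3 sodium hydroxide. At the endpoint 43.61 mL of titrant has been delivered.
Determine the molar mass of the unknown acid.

90.03 g/mol

n(NaOH) = 0.04361 L × 0.09671 mol/L = 4.218 × 10^-3 mol
n(HA) = 4.218 × 10^-3 mol (1:1 ratio)
M = m / n = 0.3797 g / 4.218 × 10^-3 mol = 90.03 g/mol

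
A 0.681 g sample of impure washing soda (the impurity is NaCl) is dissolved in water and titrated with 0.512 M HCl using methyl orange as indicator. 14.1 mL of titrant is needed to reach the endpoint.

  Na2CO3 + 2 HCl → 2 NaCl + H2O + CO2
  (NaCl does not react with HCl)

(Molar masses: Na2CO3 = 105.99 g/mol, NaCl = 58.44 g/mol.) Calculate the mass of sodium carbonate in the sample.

n(HCl) = 0.0141 × 0.512 = 7.22 × 10^-3 mol
Let x = n(Na2CO3), y = n(NaCl).
Titrant: 2x = 7.22 × 10^-3;  mass: 105.99x + 58.44y = 0.681
Solving, x = 3.61 × 10^-3 mol, y = 5.11 × 10^-3 mol
mass of Na2CO3 = 3.61 × 10^-3 × 105.99 = 0.383 g

0.383 g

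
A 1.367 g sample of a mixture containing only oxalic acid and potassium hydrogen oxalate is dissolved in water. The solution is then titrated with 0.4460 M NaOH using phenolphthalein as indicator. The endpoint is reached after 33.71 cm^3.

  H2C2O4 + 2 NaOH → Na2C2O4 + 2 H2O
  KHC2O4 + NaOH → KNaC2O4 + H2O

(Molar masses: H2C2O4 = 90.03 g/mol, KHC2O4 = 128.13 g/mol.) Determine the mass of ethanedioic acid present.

0.3030 g

n(NaOH) = 0.03371 × 0.4460 = 0.01503 mol
Let x = n(H2C2O4), y = n(KHC2O4).
Titrant: 2x + 1y = 0.01503;  mass: 90.03x + 128.13y = 1.367
Solving, x = 3.365 × 10^-3 mol, y = 8.304 × 10^-3 mol
mass of H2C2O4 = 3.365 × 10^-3 × 90.03 = 0.3030 g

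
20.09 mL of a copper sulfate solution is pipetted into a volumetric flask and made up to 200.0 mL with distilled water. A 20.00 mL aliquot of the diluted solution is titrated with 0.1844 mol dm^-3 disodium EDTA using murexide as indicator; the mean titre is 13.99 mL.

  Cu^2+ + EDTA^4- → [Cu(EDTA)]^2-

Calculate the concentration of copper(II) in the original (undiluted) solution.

1.284 mol/L

n(EDTA) = 0.01399 × 0.1844 = 2.580 × 10^-3 mol
n(Cu2+) in the aliquot = 2.580 × 10^-3 mol (1:1 ratio)
[Cu2+]_dilute = 2.580 × 10^-3 / 0.02000 = 0.1290 mol/L
Dilution factor = 200.0 / 20.09 = 9.955
[Cu2+]_stock = 0.1290 × 9.955 = 1.284 mol/L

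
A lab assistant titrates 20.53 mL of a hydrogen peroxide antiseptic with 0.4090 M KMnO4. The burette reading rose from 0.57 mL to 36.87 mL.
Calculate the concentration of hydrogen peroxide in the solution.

2 MnO4^- + 5 H2O2 + 6 H^+ → 2 Mn^2+ + 5 O2 + 8 H2O
n(KMnO4) = 0.03630 L × 0.4090 mol/L = 0.01485 mol
From the 5:2 mole ratio, n(H2O2) = 5/2 × 0.01485 = 0.03712 mol
[H2O2] = 0.03712 mol / 0.02053 L = 1.808 mol/L

1.808 M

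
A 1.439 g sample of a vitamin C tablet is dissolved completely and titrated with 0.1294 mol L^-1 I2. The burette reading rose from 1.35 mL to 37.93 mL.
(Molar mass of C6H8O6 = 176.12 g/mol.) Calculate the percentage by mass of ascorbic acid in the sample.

57.93 %

C6H8O6 + I2 → C6H6O6 + 2 HI
n(I2) = 0.03658 L × 0.1294 mol/L = 4.733 × 10^-3 mol
n(C6H8O6) = 4.733 × 10^-3 mol (1:1 ratio)
mass of C6H8O6 = 4.733 × 10^-3 × 176.12 g/mol = 0.8337 g
% C6H8O6 = 0.8337 / 1.439 × 100 = 57.93 %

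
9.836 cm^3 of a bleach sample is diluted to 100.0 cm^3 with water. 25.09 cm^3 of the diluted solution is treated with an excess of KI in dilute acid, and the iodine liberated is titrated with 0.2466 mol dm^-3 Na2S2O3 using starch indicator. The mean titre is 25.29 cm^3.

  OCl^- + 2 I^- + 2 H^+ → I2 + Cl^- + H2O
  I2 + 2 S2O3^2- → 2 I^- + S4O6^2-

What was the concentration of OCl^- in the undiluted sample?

n(S2O3^2-) = 0.02529 × 0.2466 = 6.237 × 10^-3 mol
n(I2) = n(S2O3^2-)/2 = 3.118 × 10^-3 mol
n(OCl^-) in the aliquot = 3.118 × 10^-3 mol (1:1 ratio)
[OCl^-]_dilute = 3.118 × 10^-3 / 0.02509 = 0.1243 mol/L
[OCl^-]_original = 0.1243 × 100.0/9.836 = 1.264 mol/L

1.264 mol/L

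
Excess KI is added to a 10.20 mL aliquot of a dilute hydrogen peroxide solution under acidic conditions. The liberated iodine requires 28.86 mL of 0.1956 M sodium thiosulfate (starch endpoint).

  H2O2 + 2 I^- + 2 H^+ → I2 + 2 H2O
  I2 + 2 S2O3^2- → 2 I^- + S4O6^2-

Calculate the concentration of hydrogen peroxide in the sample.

0.2767 M

n(S2O3^2-) = 0.02886 × 0.1956 = 5.645 × 10^-3 mol
n(I2) = n(S2O3^2-)/2 = 2.823 × 10^-3 mol
n(H2O2) in the aliquot = 2.823 × 10^-3 mol (1:1 ratio)
[H2O2] = 2.823 × 10^-3 / 0.01020 = 0.2767 mol/L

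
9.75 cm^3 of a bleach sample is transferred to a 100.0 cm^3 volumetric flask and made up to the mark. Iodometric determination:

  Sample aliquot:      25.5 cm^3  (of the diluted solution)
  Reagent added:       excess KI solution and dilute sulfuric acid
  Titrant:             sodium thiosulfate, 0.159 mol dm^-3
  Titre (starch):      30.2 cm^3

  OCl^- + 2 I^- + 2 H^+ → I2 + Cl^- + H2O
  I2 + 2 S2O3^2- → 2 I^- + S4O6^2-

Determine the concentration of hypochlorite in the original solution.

0.966 mol/L

n(S2O3^2-) = 0.0302 × 0.159 = 4.80 × 10^-3 mol
n(I2) = n(S2O3^2-)/2 = 2.40 × 10^-3 mol
n(OCl^-) in the aliquot = 2.40 × 10^-3 mol (1:1 ratio)
[OCl^-]_dilute = 2.40 × 10^-3 / 0.0255 = 0.0942 mol/L
[OCl^-]_original = 0.0942 × 100.0/9.75 = 0.966 mol/L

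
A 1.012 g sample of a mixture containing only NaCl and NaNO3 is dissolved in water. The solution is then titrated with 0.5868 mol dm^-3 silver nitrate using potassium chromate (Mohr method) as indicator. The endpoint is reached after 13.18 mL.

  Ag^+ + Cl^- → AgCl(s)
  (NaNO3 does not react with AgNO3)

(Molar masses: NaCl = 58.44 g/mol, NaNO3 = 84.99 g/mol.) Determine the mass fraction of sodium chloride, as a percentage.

n(AgNO3) = 0.01318 × 0.5868 = 7.734 × 10^-3 mol
Let x = n(NaCl), y = n(NaNO3).
Titrant: 1x = 7.734 × 10^-3;  mass: 58.44x + 84.99y = 1.012
Solving, x = 7.734 × 10^-3 mol, y = 6.589 × 10^-3 mol
mass of NaCl = 7.734 × 10^-3 × 58.44 = 0.4520 g
% NaCl = 0.4520 / 1.012 × 100 = 44.66 %

44.66 %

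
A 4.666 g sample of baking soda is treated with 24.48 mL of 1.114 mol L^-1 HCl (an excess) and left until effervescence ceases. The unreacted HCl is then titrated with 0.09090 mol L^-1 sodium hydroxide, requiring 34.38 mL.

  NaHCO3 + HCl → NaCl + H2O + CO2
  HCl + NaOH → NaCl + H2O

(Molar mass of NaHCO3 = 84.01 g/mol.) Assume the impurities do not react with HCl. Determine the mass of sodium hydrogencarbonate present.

2.028 g

n(HCl) added = 0.02448 × 1.114 = 0.02727 mol
n(NaOH) used in back-titration = 0.03438 × 0.09090 = 3.125 × 10^-3 mol
n(HCl) left over = 3.125 × 10^-3 mol (1:1 ratio)
n(HCl) consumed by analyte = 0.02727 − 3.125 × 10^-3 = 0.02415 mol
n(NaHCO3) = 0.02415 mol (1:1 ratio)
mass of NaHCO3 = 0.02415 × 84.01 = 2.028 g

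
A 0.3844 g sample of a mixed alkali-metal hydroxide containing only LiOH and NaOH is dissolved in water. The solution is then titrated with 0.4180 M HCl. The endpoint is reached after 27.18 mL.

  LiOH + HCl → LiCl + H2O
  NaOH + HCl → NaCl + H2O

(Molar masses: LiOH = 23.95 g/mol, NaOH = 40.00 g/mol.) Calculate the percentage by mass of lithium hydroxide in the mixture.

n(HCl) = 0.02718 × 0.4180 = 0.01136 mol
Let x = n(LiOH), y = n(NaOH).
Titrant: 1x + 1y = 0.01136;  mass: 23.95x + 40.00y = 0.3844
Solving, x = 4.364 × 10^-3 mol, y = 6.997 × 10^-3 mol
mass of LiOH = 4.364 × 10^-3 × 23.95 = 0.1045 g
% LiOH = 0.1045 / 0.3844 × 100 = 27.19 %

27.19 %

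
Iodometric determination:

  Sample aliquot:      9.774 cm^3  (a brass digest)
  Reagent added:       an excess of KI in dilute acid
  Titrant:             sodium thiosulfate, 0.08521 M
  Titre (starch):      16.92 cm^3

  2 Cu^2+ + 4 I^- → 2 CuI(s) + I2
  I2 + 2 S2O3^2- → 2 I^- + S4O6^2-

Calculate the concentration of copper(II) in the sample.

n(S2O3^2-) = 0.01692 × 0.08521 = 1.442 × 10^-3 mol
n(I2) = n(S2O3^2-)/2 = 7.209 × 10^-4 mol
From the 2:1 ratio, n(Cu2+) in the aliquot = 2/1 × 7.209 × 10^-4 = 1.442 × 10^-3 mol
[Cu2+] = 1.442 × 10^-3 / 0.009774 = 0.1475 mol/L

0.1475 M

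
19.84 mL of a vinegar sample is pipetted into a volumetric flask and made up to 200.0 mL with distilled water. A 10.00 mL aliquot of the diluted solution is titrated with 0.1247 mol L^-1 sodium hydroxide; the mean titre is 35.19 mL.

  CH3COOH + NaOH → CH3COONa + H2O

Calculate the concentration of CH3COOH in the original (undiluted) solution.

n(NaOH) = 0.03519 × 0.1247 = 4.388 × 10^-3 mol
n(CH3COOH) in the aliquot = 4.388 × 10^-3 mol (1:1 ratio)
[CH3COOH]_dilute = 4.388 × 10^-3 / 0.01000 = 0.4388 mol/L
Dilution factor = 200.0 / 19.84 = 10.08
[CH3COOH]_stock = 0.4388 × 10.08 = 4.424 mol/L

4.424 mol/L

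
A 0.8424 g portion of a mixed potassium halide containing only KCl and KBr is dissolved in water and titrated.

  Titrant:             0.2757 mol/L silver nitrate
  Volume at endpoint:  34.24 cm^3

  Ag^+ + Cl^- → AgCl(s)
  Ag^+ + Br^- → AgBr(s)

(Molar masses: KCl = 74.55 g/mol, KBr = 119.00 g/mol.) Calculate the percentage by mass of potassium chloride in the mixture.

n(AgNO3) = 0.03424 × 0.2757 = 9.440 × 10^-3 mol
Let x = n(KCl), y = n(KBr).
Titrant: 1x + 1y = 9.440 × 10^-3;  mass: 74.55x + 119.00y = 0.8424
Solving, x = 6.321 × 10^-3 mol, y = 3.119 × 10^-3 mol
mass of KCl = 6.321 × 10^-3 × 74.55 = 0.4712 g
% KCl = 0.4712 / 0.8424 × 100 = 55.94 %

55.94 %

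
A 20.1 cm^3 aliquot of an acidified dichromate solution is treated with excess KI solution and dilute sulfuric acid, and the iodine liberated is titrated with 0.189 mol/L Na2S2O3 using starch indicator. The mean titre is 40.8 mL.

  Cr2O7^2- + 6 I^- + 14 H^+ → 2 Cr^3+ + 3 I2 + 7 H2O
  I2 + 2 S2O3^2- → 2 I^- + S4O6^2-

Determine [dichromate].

n(S2O3^2-) = 0.0408 × 0.189 = 7.71 × 10^-3 mol
n(I2) = n(S2O3^2-)/2 = 3.86 × 10^-3 mol
From the 1:3 ratio, n(Cr2O7^2-) in the aliquot = 1/3 × 3.86 × 10^-3 = 1.29 × 10^-3 mol
[Cr2O7^2-] = 1.29 × 10^-3 / 0.0201 = 0.0639 mol/L

0.0639 mol/L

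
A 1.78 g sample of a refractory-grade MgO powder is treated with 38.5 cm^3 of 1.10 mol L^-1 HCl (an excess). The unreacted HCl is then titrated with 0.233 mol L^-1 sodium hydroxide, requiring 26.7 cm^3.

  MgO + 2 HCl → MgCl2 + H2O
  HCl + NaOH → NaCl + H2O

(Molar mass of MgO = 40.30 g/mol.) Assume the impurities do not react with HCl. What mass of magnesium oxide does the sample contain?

0.728 g

n(HCl) added = 0.0385 × 1.10 = 0.0423 mol
n(NaOH) used in back-titration = 0.0267 × 0.233 = 6.22 × 10^-3 mol
n(HCl) left over = 6.22 × 10^-3 mol (1:1 ratio)
n(HCl) consumed by analyte = 0.0423 − 6.22 × 10^-3 = 0.0361 mol
From the 1:2 ratio, n(MgO) = 1/2 × 0.0361 = 0.0181 mol
mass of MgO = 0.0181 × 40.30 = 0.728 g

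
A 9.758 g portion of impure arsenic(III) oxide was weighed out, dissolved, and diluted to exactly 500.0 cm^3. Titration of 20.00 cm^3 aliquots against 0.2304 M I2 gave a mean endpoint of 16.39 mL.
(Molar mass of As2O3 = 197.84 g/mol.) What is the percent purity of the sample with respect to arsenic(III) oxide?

As2O3 + 2 I2 + 2 H2O → As2O5 + 4 HI
n(I2) per titration = 0.01639 × 0.2304 = 3.776 × 10^-3 mol
From the 1:2 ratio, n(As2O3) in each aliquot = 1/2 × 3.776 × 10^-3 = 1.888 × 10^-3 mol
n(As2O3) in the whole flask = 1.888 × 10^-3 × 500.0/20.00 = 0.04720 mol
mass of As2O3 = 0.04720 × 197.84 = 9.339 g
% As2O3 = 9.339 / 9.758 × 100 = 95.70 %

95.70 %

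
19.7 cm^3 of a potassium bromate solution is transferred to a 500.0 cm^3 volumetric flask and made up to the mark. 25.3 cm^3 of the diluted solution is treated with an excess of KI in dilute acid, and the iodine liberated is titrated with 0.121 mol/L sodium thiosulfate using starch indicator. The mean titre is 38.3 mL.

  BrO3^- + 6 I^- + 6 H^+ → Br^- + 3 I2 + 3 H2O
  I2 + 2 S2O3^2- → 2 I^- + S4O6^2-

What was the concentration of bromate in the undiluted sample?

n(S2O3^2-) = 0.0383 × 0.121 = 4.63 × 10^-3 mol
n(I2) = n(S2O3^2-)/2 = 2.32 × 10^-3 mol
From the 1:3 ratio, n(BrO3^-) in the aliquot = 1/3 × 2.32 × 10^-3 = 7.72 × 10^-4 mol
[BrO3^-]_dilute = 7.72 × 10^-4 / 0.0253 = 0.0305 mol/L
[BrO3^-]_original = 0.0305 × 500.0/19.7 = 0.775 mol/L

0.775 mol/L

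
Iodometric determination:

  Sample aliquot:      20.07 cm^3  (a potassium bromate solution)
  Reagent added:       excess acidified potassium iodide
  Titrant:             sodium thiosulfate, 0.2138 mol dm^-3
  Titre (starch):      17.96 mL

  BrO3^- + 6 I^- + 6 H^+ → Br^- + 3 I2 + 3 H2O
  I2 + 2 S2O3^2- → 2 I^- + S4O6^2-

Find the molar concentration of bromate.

0.03189 mol/L

n(S2O3^2-) = 0.01796 × 0.2138 = 3.840 × 10^-3 mol
n(I2) = n(S2O3^2-)/2 = 1.920 × 10^-3 mol
From the 1:3 ratio, n(BrO3^-) in the aliquot = 1/3 × 1.920 × 10^-3 = 6.400 × 10^-4 mol
[BrO3^-] = 6.400 × 10^-4 / 0.02007 = 0.03189 mol/L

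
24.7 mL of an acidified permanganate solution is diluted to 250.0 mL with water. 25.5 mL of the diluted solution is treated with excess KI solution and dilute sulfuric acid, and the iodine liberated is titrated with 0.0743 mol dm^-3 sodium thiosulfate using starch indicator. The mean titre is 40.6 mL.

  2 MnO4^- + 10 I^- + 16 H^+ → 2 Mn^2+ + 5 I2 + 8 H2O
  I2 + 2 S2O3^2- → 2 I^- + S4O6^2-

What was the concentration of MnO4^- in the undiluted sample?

n(S2O3^2-) = 0.0406 × 0.0743 = 3.02 × 10^-3 mol
n(I2) = n(S2O3^2-)/2 = 1.51 × 10^-3 mol
From the 2:5 ratio, n(MnO4^-) in the aliquot = 2/5 × 1.51 × 10^-3 = 6.03 × 10^-4 mol
[MnO4^-]_dilute = 6.03 × 10^-4 / 0.0255 = 0.0237 mol/L
[MnO4^-]_original = 0.0237 × 250.0/24.7 = 0.239 mol/L

0.239 mol/L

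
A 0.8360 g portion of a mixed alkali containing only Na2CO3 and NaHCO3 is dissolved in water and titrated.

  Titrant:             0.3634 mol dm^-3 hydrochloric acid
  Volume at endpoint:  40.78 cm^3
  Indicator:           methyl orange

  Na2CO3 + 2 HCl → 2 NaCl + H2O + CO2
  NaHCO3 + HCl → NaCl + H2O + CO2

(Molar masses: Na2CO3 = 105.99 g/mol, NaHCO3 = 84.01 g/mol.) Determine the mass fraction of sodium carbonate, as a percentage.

83.59 %

n(HCl) = 0.04078 × 0.3634 = 0.01482 mol
Let x = n(Na2CO3), y = n(NaHCO3).
Titrant: 2x + 1y = 0.01482;  mass: 105.99x + 84.01y = 0.8360
Solving, x = 6.593 × 10^-3 mol, y = 1.633 × 10^-3 mol
mass of Na2CO3 = 6.593 × 10^-3 × 105.99 = 0.6988 g
% Na2CO3 = 0.6988 / 0.8360 × 100 = 83.59 %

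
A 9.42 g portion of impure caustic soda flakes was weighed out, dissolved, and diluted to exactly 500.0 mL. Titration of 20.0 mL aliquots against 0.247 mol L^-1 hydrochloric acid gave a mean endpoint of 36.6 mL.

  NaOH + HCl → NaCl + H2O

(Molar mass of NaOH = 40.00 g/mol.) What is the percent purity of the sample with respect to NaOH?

n(HCl) per titration = 0.0366 × 0.247 = 9.04 × 10^-3 mol
n(NaOH) in each aliquot = 9.04 × 10^-3 mol (1:1 ratio)
n(NaOH) in the whole flask = 9.04 × 10^-3 × 500.0/20.0 = 0.226 mol
mass of NaOH = 0.226 × 40.00 = 9.04 g
% NaOH = 9.04 / 9.42 × 100 = 96.0 %

96.0 %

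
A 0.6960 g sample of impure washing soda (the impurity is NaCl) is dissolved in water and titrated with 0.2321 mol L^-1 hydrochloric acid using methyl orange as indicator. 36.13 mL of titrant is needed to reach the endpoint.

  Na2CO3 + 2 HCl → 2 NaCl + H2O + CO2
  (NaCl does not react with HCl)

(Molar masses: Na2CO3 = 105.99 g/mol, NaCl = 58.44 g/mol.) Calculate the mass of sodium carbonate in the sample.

n(HCl) = 0.03613 × 0.2321 = 8.386 × 10^-3 mol
Let x = n(Na2CO3), y = n(NaCl).
Titrant: 2x = 8.386 × 10^-3;  mass: 105.99x + 58.44y = 0.6960
Solving, x = 4.193 × 10^-3 mol, y = 4.305 × 10^-3 mol
mass of Na2CO3 = 4.193 × 10^-3 × 105.99 = 0.4444 g

0.4444 g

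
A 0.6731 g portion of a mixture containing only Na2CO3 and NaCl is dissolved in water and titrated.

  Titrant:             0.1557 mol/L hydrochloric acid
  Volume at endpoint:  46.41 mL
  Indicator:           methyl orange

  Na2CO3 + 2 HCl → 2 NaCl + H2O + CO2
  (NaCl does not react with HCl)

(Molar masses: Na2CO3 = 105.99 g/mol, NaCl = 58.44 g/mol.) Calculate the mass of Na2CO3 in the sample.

n(HCl) = 0.04641 × 0.1557 = 7.226 × 10^-3 mol
Let x = n(Na2CO3), y = n(NaCl).
Titrant: 2x = 7.226 × 10^-3;  mass: 105.99x + 58.44y = 0.6731
Solving, x = 3.613 × 10^-3 mol, y = 4.965 × 10^-3 mol
mass of Na2CO3 = 3.613 × 10^-3 × 105.99 = 0.3829 g

0.3829 g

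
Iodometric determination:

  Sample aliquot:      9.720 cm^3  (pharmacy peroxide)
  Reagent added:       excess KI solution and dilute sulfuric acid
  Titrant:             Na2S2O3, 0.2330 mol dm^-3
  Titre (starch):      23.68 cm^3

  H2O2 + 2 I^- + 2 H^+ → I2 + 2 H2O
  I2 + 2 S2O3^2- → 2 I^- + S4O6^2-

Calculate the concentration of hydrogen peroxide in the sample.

0.2838 mol/L

n(S2O3^2-) = 0.02368 × 0.2330 = 5.517 × 10^-3 mol
n(I2) = n(S2O3^2-)/2 = 2.759 × 10^-3 mol
n(H2O2) in the aliquot = 2.759 × 10^-3 mol (1:1 ratio)
[H2O2] = 2.759 × 10^-3 / 0.009720 = 0.2838 mol/L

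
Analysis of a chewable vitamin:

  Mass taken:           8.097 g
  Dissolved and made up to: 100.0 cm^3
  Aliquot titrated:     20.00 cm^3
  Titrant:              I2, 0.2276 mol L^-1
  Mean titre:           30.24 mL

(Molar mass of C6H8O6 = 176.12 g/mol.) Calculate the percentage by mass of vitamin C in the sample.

C6H8O6 + I2 → C6H6O6 + 2 HI
n(I2) per titration = 0.03024 × 0.2276 = 6.883 × 10^-3 mol
n(C6H8O6) in each aliquot = 6.883 × 10^-3 mol (1:1 ratio)
n(C6H8O6) in the whole flask = 6.883 × 10^-3 × 100.0/20.00 = 0.03441 mol
mass of C6H8O6 = 0.03441 × 176.12 = 6.061 g
% C6H8O6 = 6.061 / 8.097 × 100 = 74.85 %

74.85 %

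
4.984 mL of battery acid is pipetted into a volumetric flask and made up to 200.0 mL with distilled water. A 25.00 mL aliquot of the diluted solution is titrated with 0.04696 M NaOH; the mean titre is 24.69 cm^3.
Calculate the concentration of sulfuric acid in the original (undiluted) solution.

0.9305 M

H2SO4 + 2 NaOH → Na2SO4 + 2 H2O
n(NaOH) = 0.02469 × 0.04696 = 1.159 × 10^-3 mol
From the 1:2 ratio, n(H2SO4) in the aliquot = 1/2 × 1.159 × 10^-3 = 5.797 × 10^-4 mol
[H2SO4]_dilute = 5.797 × 10^-4 / 0.02500 = 0.02319 mol/L
Dilution factor = 200.0 / 4.984 = 40.13
[H2SO4]_stock = 0.02319 × 40.13 = 0.9305 mol/L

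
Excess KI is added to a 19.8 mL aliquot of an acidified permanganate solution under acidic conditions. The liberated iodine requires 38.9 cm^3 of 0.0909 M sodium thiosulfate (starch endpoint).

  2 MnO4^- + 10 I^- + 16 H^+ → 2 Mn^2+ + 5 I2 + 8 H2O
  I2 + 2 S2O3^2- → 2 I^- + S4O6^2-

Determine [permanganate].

0.0357 M

n(S2O3^2-) = 0.0389 × 0.0909 = 3.54 × 10^-3 mol
n(I2) = n(S2O3^2-)/2 = 1.77 × 10^-3 mol
From the 2:5 ratio, n(MnO4^-) in the aliquot = 2/5 × 1.77 × 10^-3 = 7.07 × 10^-4 mol
[MnO4^-] = 7.07 × 10^-4 / 0.0198 = 0.0357 mol/L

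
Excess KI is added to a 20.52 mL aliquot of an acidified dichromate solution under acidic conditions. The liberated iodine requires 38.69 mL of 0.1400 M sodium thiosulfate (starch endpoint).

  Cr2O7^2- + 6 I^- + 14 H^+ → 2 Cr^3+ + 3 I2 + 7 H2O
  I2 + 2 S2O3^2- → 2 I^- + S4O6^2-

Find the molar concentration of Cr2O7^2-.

n(S2O3^2-) = 0.03869 × 0.1400 = 5.417 × 10^-3 mol
n(I2) = n(S2O3^2-)/2 = 2.708 × 10^-3 mol
From the 1:3 ratio, n(Cr2O7^2-) in the aliquot = 1/3 × 2.708 × 10^-3 = 9.028 × 10^-4 mol
[Cr2O7^2-] = 9.028 × 10^-4 / 0.02052 = 0.04399 mol/L

0.04399 M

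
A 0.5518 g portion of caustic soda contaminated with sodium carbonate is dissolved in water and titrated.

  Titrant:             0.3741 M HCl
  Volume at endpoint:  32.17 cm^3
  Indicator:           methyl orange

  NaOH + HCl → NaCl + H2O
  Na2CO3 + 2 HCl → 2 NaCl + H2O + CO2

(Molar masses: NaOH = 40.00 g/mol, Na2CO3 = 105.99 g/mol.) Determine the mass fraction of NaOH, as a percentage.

47.96 %

n(HCl) = 0.03217 × 0.3741 = 0.01203 mol
Let x = n(NaOH), y = n(Na2CO3).
Titrant: 1x + 2y = 0.01203;  mass: 40.00x + 105.99y = 0.5518
Solving, x = 6.617 × 10^-3 mol, y = 2.709 × 10^-3 mol
mass of NaOH = 6.617 × 10^-3 × 40.00 = 0.2647 g
% NaOH = 0.2647 / 0.5518 × 100 = 47.96 %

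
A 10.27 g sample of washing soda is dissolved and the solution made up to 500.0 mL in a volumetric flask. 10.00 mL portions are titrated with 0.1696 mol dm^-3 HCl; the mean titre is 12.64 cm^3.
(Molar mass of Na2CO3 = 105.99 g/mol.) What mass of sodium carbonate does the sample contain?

Na2CO3 + 2 HCl → 2 NaCl + H2O + CO2
n(HCl) per titration = 0.01264 × 0.1696 = 2.144 × 10^-3 mol
From the 1:2 ratio, n(Na2CO3) in each aliquot = 1/2 × 2.144 × 10^-3 = 1.072 × 10^-3 mol
n(Na2CO3) in the whole flask = 1.072 × 10^-3 × 500.0/10.00 = 0.05359 mol
mass of Na2CO3 = 0.05359 × 105.99 = 5.680 g

5.680 g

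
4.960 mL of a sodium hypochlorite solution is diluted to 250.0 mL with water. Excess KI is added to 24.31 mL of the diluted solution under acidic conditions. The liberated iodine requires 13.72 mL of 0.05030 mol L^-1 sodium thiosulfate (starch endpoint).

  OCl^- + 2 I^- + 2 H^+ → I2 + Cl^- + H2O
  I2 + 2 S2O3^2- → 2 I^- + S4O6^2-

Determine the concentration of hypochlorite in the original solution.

0.7154 mol/L

n(S2O3^2-) = 0.01372 × 0.05030 = 6.901 × 10^-4 mol
n(I2) = n(S2O3^2-)/2 = 3.451 × 10^-4 mol
n(OCl^-) in the aliquot = 3.451 × 10^-4 mol (1:1 ratio)
[OCl^-]_dilute = 3.451 × 10^-4 / 0.02431 = 0.01419 mol/L
[OCl^-]_original = 0.01419 × 250.0/4.960 = 0.7154 mol/L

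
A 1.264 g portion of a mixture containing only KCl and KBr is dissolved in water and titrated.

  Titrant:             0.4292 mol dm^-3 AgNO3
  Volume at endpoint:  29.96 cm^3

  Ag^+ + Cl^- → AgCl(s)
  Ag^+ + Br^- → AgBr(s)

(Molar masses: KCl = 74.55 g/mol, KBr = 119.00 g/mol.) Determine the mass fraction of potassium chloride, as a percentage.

n(AgNO3) = 0.02996 × 0.4292 = 0.01286 mol
Let x = n(KCl), y = n(KBr).
Titrant: 1x + 1y = 0.01286;  mass: 74.55x + 119.00y = 1.264
Solving, x = 5.989 × 10^-3 mol, y = 6.870 × 10^-3 mol
mass of KCl = 5.989 × 10^-3 × 74.55 = 0.4465 g
% KCl = 0.4465 / 1.264 × 100 = 35.32 %

35.32 %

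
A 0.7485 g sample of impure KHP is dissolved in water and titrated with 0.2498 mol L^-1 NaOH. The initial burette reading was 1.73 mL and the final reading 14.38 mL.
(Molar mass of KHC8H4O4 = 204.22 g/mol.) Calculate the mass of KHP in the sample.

0.6453 g

KHC8H4O4 + NaOH → KNaC8H4O4 + H2O
n(NaOH) = 0.01265 L × 0.2498 mol/L = 3.160 × 10^-3 mol
n(KHC8H4O4) = 3.160 × 10^-3 mol (1:1 ratio)
mass of KHC8H4O4 = 3.160 × 10^-3 × 204.22 g/mol = 0.6453 g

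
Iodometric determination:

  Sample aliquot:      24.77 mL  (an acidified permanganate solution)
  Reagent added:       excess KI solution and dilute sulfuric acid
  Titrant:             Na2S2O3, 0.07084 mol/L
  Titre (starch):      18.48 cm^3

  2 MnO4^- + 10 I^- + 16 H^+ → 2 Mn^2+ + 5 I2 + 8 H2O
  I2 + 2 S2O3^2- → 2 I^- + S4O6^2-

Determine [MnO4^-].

n(S2O3^2-) = 0.01848 × 0.07084 = 1.309 × 10^-3 mol
n(I2) = n(S2O3^2-)/2 = 6.546 × 10^-4 mol
From the 2:5 ratio, n(MnO4^-) in the aliquot = 2/5 × 6.546 × 10^-4 = 2.618 × 10^-4 mol
[MnO4^-] = 2.618 × 10^-4 / 0.02477 = 0.01057 mol/L

0.01057 mol/L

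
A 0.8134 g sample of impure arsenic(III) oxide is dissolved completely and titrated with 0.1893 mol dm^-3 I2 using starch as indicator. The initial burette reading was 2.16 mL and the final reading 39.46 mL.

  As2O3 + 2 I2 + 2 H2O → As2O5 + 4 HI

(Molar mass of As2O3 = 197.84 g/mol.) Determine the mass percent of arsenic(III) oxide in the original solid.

n(I2) = 0.03730 L × 0.1893 mol/L = 7.061 × 10^-3 mol
From the 1:2 ratio, n(As2O3) = 1/2 × 7.061 × 10^-3 = 3.530 × 10^-3 mol
mass of As2O3 = 3.530 × 10^-3 × 197.84 g/mol = 0.6985 g
% As2O3 = 0.6985 / 0.8134 × 100 = 85.87 %

85.87 %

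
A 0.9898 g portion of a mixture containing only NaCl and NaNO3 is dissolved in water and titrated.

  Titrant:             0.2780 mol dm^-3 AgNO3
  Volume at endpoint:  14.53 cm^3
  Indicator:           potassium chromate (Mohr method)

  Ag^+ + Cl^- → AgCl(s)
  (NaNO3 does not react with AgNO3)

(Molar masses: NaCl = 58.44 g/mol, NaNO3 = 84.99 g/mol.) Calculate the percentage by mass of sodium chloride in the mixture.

n(AgNO3) = 0.01453 × 0.2780 = 4.039 × 10^-3 mol
Let x = n(NaCl), y = n(NaNO3).
Titrant: 1x = 4.039 × 10^-3;  mass: 58.44x + 84.99y = 0.9898
Solving, x = 4.039 × 10^-3 mol, y = 8.869 × 10^-3 mol
mass of NaCl = 4.039 × 10^-3 × 58.44 = 0.2361 g
% NaCl = 0.2361 / 0.9898 × 100 = 23.85 %

23.85 %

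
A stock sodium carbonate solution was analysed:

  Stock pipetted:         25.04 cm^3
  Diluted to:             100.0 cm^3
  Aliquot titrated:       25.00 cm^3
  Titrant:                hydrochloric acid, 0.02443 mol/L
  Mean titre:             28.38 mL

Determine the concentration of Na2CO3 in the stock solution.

0.05538 mol/L

Na2CO3 + 2 HCl → 2 NaCl + H2O + CO2
n(HCl) = 0.02838 × 0.02443 = 6.933 × 10^-4 mol
From the 1:2 ratio, n(Na2CO3) in the aliquot = 1/2 × 6.933 × 10^-4 = 3.467 × 10^-4 mol
[Na2CO3]_dilute = 3.467 × 10^-4 / 0.02500 = 0.01387 mol/L
Dilution factor = 100.0 / 25.04 = 3.994
[Na2CO3]_stock = 0.01387 × 3.994 = 0.05538 mol/L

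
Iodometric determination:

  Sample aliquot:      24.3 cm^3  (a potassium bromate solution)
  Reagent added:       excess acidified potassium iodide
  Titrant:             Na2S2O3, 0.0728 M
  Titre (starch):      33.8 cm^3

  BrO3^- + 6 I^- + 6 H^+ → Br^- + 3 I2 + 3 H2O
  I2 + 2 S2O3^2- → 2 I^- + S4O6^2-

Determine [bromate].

n(S2O3^2-) = 0.0338 × 0.0728 = 2.46 × 10^-3 mol
n(I2) = n(S2O3^2-)/2 = 1.23 × 10^-3 mol
From the 1:3 ratio, n(BrO3^-) in the aliquot = 1/3 × 1.23 × 10^-3 = 4.10 × 10^-4 mol
[BrO3^-] = 4.10 × 10^-4 / 0.0243 = 0.0169 mol/L

0.0169 M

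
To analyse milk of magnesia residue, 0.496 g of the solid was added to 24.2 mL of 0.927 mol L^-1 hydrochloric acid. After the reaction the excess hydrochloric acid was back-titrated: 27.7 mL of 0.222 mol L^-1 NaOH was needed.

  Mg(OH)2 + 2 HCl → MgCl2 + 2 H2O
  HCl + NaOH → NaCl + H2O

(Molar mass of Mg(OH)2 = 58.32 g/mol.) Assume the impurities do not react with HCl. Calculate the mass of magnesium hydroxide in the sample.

0.475 g

n(HCl) added = 0.0242 × 0.927 = 0.0224 mol
n(NaOH) used in back-titration = 0.0277 × 0.222 = 6.15 × 10^-3 mol
n(HCl) left over = 6.15 × 10^-3 mol (1:1 ratio)
n(HCl) consumed by analyte = 0.0224 − 6.15 × 10^-3 = 0.0163 mol
From the 1:2 ratio, n(Mg(OH)2) = 1/2 × 0.0163 = 8.14 × 10^-3 mol
mass of Mg(OH)2 = 8.14 × 10^-3 × 58.32 = 0.475 g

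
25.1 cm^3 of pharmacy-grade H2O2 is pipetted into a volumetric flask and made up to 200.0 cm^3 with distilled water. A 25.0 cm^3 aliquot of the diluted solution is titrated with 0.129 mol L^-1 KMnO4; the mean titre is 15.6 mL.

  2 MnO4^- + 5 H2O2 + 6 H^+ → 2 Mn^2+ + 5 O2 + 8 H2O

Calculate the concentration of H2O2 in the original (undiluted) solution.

1.60 mol/L

n(KMnO4) = 0.0156 × 0.129 = 2.01 × 10^-3 mol
From the 5:2 ratio, n(H2O2) in the aliquot = 5/2 × 2.01 × 10^-3 = 5.03 × 10^-3 mol
[H2O2]_dilute = 5.03 × 10^-3 / 0.0250 = 0.201 mol/L
Dilution factor = 200.0 / 25.1 = 7.968
[H2O2]_stock = 0.201 × 7.968 = 1.60 mol/L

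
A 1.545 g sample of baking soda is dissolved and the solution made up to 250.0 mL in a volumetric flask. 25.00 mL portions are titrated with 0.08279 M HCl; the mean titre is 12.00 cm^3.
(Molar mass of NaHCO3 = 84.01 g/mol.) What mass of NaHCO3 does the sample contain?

0.8346 g

NaHCO3 + HCl → NaCl + H2O + CO2
n(HCl) per titration = 0.01200 × 0.08279 = 9.935 × 10^-4 mol
n(NaHCO3) in each aliquot = 9.935 × 10^-4 mol (1:1 ratio)
n(NaHCO3) in the whole flask = 9.935 × 10^-4 × 250.0/25.00 = 9.935 × 10^-3 mol
mass of NaHCO3 = 9.935 × 10^-3 × 84.01 = 0.8346 g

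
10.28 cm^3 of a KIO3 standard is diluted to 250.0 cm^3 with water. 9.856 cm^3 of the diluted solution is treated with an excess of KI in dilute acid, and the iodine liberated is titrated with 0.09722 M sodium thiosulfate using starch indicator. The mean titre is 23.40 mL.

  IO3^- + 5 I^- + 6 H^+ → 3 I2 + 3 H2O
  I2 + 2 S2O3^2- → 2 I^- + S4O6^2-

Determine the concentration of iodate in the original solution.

0.9355 M

n(S2O3^2-) = 0.02340 × 0.09722 = 2.275 × 10^-3 mol
n(I2) = n(S2O3^2-)/2 = 1.137 × 10^-3 mol
From the 1:3 ratio, n(IO3^-) in the aliquot = 1/3 × 1.137 × 10^-3 = 3.792 × 10^-4 mol
[IO3^-]_dilute = 3.792 × 10^-4 / 0.009856 = 0.03847 mol/L
[IO3^-]_original = 0.03847 × 250.0/10.28 = 0.9355 mol/L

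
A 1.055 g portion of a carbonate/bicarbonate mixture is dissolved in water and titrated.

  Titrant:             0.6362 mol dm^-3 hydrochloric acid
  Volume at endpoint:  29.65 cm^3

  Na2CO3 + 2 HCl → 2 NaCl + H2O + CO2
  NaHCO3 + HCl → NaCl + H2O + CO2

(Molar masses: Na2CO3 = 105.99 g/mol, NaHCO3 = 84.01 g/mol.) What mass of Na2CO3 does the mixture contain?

n(HCl) = 0.02965 × 0.6362 = 0.01886 mol
Let x = n(Na2CO3), y = n(NaHCO3).
Titrant: 2x + 1y = 0.01886;  mass: 105.99x + 84.01y = 1.055
Solving, x = 8.540 × 10^-3 mol, y = 1.784 × 10^-3 mol
mass of Na2CO3 = 8.540 × 10^-3 × 105.99 = 0.9051 g

0.9051 g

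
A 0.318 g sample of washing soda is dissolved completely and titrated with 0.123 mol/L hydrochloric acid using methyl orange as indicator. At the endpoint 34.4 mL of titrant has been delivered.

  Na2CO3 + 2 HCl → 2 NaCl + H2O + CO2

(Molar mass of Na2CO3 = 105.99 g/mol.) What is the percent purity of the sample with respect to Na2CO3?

n(HCl) = 0.0344 L × 0.123 mol/L = 4.23 × 10^-3 mol
From the 1:2 ratio, n(Na2CO3) = 1/2 × 4.23 × 10^-3 = 2.12 × 10^-3 mol
mass of Na2CO3 = 2.12 × 10^-3 × 105.99 g/mol = 0.224 g
% Na2CO3 = 0.224 / 0.318 × 100 = 70.5 %

70.5 %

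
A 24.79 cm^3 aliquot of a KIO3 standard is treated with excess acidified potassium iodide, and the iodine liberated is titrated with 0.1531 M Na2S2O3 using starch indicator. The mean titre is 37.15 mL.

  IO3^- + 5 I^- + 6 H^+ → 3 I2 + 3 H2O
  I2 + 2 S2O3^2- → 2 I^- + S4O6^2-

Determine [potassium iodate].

n(S2O3^2-) = 0.03715 × 0.1531 = 5.688 × 10^-3 mol
n(I2) = n(S2O3^2-)/2 = 2.844 × 10^-3 mol
From the 1:3 ratio, n(IO3^-) in the aliquot = 1/3 × 2.844 × 10^-3 = 9.479 × 10^-4 mol
[IO3^-] = 9.479 × 10^-4 / 0.02479 = 0.03824 mol/L

0.03824 M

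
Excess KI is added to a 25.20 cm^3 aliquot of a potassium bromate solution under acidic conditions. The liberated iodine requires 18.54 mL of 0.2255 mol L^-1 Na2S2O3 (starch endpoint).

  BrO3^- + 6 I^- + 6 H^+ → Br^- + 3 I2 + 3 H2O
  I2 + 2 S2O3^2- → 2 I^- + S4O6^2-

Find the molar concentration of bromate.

n(S2O3^2-) = 0.01854 × 0.2255 = 4.181 × 10^-3 mol
n(I2) = n(S2O3^2-)/2 = 2.090 × 10^-3 mol
From the 1:3 ratio, n(BrO3^-) in the aliquot = 1/3 × 2.090 × 10^-3 = 6.968 × 10^-4 mol
[BrO3^-] = 6.968 × 10^-4 / 0.02520 = 0.02765 mol/L

0.02765 mol/L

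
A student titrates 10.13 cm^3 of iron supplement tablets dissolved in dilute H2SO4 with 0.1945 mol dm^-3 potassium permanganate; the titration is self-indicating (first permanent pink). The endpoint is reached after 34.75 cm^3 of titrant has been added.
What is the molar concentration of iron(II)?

MnO4^- + 5 Fe^2+ + 8 H^+ → Mn^2+ + 5 Fe^3+ + 4 H2O
n(KMnO4) = 0.03475 L × 0.1945 mol/L = 6.759 × 10^-3 mol
From the 5:1 mole ratio, n(Fe2+) = 5/1 × 6.759 × 10^-3 = 0.03379 mol
[Fe2+] = 0.03379 mol / 0.01013 L = 3.336 mol/L

3.336 mol/L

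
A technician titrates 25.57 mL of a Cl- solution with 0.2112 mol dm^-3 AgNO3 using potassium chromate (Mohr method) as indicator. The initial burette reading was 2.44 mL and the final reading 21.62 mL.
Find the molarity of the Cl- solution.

0.1584 mol/L

Ag^+ + Cl^- → AgCl(s)
n(AgNO3) = 0.01918 L × 0.2112 mol/L = 4.051 × 10^-3 mol
n(Cl-) = 4.051 × 10^-3 mol (1:1 mole ratio)
[Cl-] = 4.051 × 10^-3 mol / 0.02557 L = 0.1584 mol/L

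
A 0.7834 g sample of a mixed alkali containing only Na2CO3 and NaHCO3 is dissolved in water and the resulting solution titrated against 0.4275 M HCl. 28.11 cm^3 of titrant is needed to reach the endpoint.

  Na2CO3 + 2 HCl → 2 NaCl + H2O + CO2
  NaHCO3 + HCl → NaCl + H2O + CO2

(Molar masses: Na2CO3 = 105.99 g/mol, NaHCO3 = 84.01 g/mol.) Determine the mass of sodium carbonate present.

0.3864 g

n(HCl) = 0.02811 × 0.4275 = 0.01202 mol
Let x = n(Na2CO3), y = n(NaHCO3).
Titrant: 2x + 1y = 0.01202;  mass: 105.99x + 84.01y = 0.7834
Solving, x = 3.646 × 10^-3 mol, y = 4.725 × 10^-3 mol
mass of Na2CO3 = 3.646 × 10^-3 × 105.99 = 0.3864 g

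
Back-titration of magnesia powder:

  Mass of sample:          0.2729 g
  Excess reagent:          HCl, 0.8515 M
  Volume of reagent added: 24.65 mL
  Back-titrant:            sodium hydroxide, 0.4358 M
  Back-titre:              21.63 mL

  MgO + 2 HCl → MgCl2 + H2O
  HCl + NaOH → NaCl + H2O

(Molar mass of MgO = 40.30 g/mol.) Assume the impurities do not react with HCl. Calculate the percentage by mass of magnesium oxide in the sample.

n(HCl) added = 0.02465 × 0.8515 = 0.02099 mol
n(NaOH) used in back-titration = 0.02163 × 0.4358 = 9.426 × 10^-3 mol
n(HCl) left over = 9.426 × 10^-3 mol (1:1 ratio)
n(HCl) consumed by analyte = 0.02099 − 9.426 × 10^-3 = 0.01156 mol
From the 1:2 ratio, n(MgO) = 1/2 × 0.01156 = 5.782 × 10^-3 mol
mass of MgO = 5.782 × 10^-3 × 40.30 = 0.2330 g
% MgO = 0.2330 / 0.2729 × 100 = 85.38 %

85.38 %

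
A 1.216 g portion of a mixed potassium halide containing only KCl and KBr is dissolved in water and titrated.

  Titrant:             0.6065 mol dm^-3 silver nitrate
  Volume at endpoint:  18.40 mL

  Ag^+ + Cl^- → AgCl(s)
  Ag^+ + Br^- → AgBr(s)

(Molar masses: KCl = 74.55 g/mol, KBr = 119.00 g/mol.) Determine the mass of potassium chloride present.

0.1878 g

n(AgNO3) = 0.01840 × 0.6065 = 0.01116 mol
Let x = n(KCl), y = n(KBr).
Titrant: 1x + 1y = 0.01116;  mass: 74.55x + 119.00y = 1.216
Solving, x = 2.520 × 10^-3 mol, y = 8.640 × 10^-3 mol
mass of KCl = 2.520 × 10^-3 × 74.55 = 0.1878 g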